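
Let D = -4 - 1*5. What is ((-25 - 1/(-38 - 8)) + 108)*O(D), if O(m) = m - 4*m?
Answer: 103113/46 ≈ 2241.6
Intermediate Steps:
D = -9 (D = -4 - 5 = -9)
O(m) = -3*m
((-25 - 1/(-38 - 8)) + 108)*O(D) = ((-25 - 1/(-38 - 8)) + 108)*(-3*(-9)) = ((-25 - 1/(-46)) + 108)*27 = ((-25 - 1*(-1/46)) + 108)*27 = ((-25 + 1/46) + 108)*27 = (-1149/46 + 108)*27 = (3819/46)*27 = 103113/46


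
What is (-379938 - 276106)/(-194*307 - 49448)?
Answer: 328022/54503 ≈ 6.0184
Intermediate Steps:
(-379938 - 276106)/(-194*307 - 49448) = -656044/(-59558 - 49448) = -656044/(-109006) = -656044*(-1/109006) = 328022/54503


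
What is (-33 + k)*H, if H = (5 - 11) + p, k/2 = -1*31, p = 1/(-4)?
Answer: 2375/4 ≈ 593.75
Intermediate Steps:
p = -1/4 ≈ -0.25000
k = -62 (k = 2*(-1*31) = 2*(-31) = -62)
H = -25/4 (H = (5 - 11) - 1/4 = -6 - 1/4 = -25/4 ≈ -6.2500)
(-33 + k)*H = (-33 - 62)*(-25/4) = -95*(-25/4) = 2375/4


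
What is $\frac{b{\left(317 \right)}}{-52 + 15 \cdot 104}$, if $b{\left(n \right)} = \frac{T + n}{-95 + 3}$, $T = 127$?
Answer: $- \frac{111}{34684} \approx -0.0032003$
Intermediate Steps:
$b{\left(n \right)} = - \frac{127}{92} - \frac{n}{92}$ ($b{\left(n \right)} = \frac{127 + n}{-95 + 3} = \frac{127 + n}{-92} = \left(127 + n\right) \left(- \frac{1}{92}\right) = - \frac{127}{92} - \frac{n}{92}$)
$\frac{b{\left(317 \right)}}{-52 + 15 \cdot 104} = \frac{- \frac{127}{92} - \frac{317}{92}}{-52 + 15 \cdot 104} = \frac{- \frac{127}{92} - \frac{317}{92}}{-52 + 1560} = - \frac{111}{23 \cdot 1508} = \left(- \frac{111}{23}\right) \frac{1}{1508} = - \frac{111}{34684}$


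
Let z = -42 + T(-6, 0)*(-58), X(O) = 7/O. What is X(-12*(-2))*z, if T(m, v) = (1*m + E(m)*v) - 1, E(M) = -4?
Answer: 637/6 ≈ 106.17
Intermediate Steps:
T(m, v) = -1 + m - 4*v (T(m, v) = (1*m - 4*v) - 1 = (m - 4*v) - 1 = -1 + m - 4*v)
z = 364 (z = -42 + (-1 - 6 - 4*0)*(-58) = -42 + (-1 - 6 + 0)*(-58) = -42 - 7*(-58) = -42 + 406 = 364)
X(-12*(-2))*z = (7/((-12*(-2))))*364 = (7/24)*364 = 637/6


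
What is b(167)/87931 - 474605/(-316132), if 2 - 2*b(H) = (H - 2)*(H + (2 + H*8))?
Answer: 2481068937/27797802892 ≈ 0.089254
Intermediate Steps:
b(H) = 1 - (-2 + H)*(2 + 9*H)/2 (b(H) = 1 - (H - 2)*(H + (2 + H*8))/2 = 1 - (-2 + H)*(H + (2 + 8*H))/2 = 1 - (-2 + H)*(2 + 9*H)/2)
b(167)/87931 - 474605/(-316132) = (3 + 8*167 - 9/2*167²)/87931 - 474605/(-316132) = (3 + 1336 - 9/2*27889)*(1/87931) - 474605*(-1/316132) = (3 + 1336 - 251001/2)*(1/87931) + 474605/316132 = -248323/2*1/87931 + 474605/316132 = -248323/175862 + 474605/316132 = 2481068937/27797802892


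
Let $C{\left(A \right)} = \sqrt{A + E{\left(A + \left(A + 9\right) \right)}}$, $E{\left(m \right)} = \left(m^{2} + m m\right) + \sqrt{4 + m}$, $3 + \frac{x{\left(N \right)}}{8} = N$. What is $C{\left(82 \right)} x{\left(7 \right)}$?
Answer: $32 \sqrt{59940 + \sqrt{177}} \approx 7835.3$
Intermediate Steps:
$x{\left(N \right)} = -24 + 8 N$
$E{\left(m \right)} = \sqrt{4 + m} + 2 m^{2}$ ($E{\left(m \right)} = \left(m^{2} + m^{2}\right) + \sqrt{4 + m} = 2 m^{2} + \sqrt{4 + m} = \sqrt{4 + m} + 2 m^{2}$)
$C{\left(A \right)} = \sqrt{A + \sqrt{13 + 2 A} + 2 \left(9 + 2 A\right)^{2}}$ ($C{\left(A \right)} = \sqrt{A + \left(\sqrt{4 + \left(A + \left(A + 9\right)\right)} + 2 \left(A + \left(A + 9\right)\right)^{2}\right)} = \sqrt{A + \left(\sqrt{4 + \left(A + \left(9 + A\right)\right)} + 2 \left(A + \left(9 + A\right)\right)^{2}\right)} = \sqrt{A + \left(\sqrt{4 + \left(9 + 2 A\right)} + 2 \left(9 + 2 A\right)^{2}\right)} = \sqrt{A + \left(\sqrt{13 + 2 A} + 2 \left(9 + 2 A\right)^{2}\right)} = \sqrt{A + \sqrt{13 + 2 A} + 2 \left(9 + 2 A\right)^{2}}$)
$C{\left(82 \right)} x{\left(7 \right)} = \sqrt{82 + \sqrt{13 + 2 \cdot 82} + 2 \left(9 + 2 \cdot 82\right)^{2}} \left(-24 + 8 \cdot 7\right) = \sqrt{82 + \sqrt{13 + 164} + 2 \left(9 + 164\right)^{2}} \left(-24 + 56\right) = \sqrt{82 + \sqrt{177} + 2 \cdot 173^{2}} \cdot 32 = \sqrt{82 + \sqrt{177} + 2 \cdot 29929} \cdot 32 = \sqrt{82 + \sqrt{177} + 59858} \cdot 32 = \sqrt{59940 + \sqrt{177}} \cdot 32 = 32 \sqrt{59940 + \sqrt{177}}$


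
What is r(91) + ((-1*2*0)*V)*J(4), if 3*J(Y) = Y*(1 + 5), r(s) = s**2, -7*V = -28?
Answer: 8281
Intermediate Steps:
V = 4 (V = -1/7*(-28) = 4)
J(Y) = 2*Y (J(Y) = (Y*(1 + 5))/3 = (Y*6)/3 = (6*Y)/3 = 2*Y)
r(91) + ((-1*2*0)*V)*J(4) = 91**2 + ((-1*2*0)*4)*(2*4) = 8281 + (-2*0*4)*8 = 8281 + (0*4)*8 = 8281 + 0*8 = 8281 + 0 = 8281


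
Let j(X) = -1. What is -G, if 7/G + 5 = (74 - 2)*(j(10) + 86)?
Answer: -7/6115 ≈ -0.0011447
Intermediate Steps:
G = 7/6115 (G = 7/(-5 + (74 - 2)*(-1 + 86)) = 7/(-5 + 72*85) = 7/(-5 + 6120) = 7/6115 ≈ 0.0011447)
-G = -1*7/6115 = -7/6115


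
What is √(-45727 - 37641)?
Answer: 2*I*√20842 ≈ 288.74*I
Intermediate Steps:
√(-45727 - 37641) = √(-83368) = 2*I*√20842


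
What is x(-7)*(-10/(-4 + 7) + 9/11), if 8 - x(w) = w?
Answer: -415/11 ≈ -37.727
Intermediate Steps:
x(w) = 8 - w
x(-7)*(-10/(-4 + 7) + 9/11) = (8 - 1*(-7))*(-10/(-4 + 7) + 9/11) = (8 + 7)*(-10/3 + 9*(1/11)) = 15*(-10*⅓ + 9/11) = 15*(-10/3 + 9/11) = 15*(-83/33) = -415/11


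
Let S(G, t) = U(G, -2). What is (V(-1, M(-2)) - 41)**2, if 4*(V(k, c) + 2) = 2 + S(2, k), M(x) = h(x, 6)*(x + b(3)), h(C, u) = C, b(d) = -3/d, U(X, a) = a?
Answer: 1849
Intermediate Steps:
S(G, t) = -2
M(x) = x*(-1 + x) (M(x) = x*(x - 3/3) = x*(x - 3*1/3) = x*(x - 1) = x*(-1 + x))
V(k, c) = -2 (V(k, c) = -2 + (2 - 2)/4 = -2 + (1/4)*0 = -2 + 0 = -2)
(V(-1, M(-2)) - 41)**2 = (-2 - 41)**2 = (-43)**2 = 1849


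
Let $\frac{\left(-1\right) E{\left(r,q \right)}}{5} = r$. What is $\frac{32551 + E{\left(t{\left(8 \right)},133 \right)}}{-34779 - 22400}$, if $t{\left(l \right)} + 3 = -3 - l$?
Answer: $- \frac{32621}{57179} \approx -0.57051$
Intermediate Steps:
$t{\left(l \right)} = -6 - l$ ($t{\left(l \right)} = -3 - \left(3 + l\right) = -6 - l$)
$E{\left(r,q \right)} = - 5 r$
$\frac{32551 + E{\left(t{\left(8 \right)},133 \right)}}{-34779 - 22400} = \frac{32551 - 5 \left(-6 - 8\right)}{-34779 - 22400} = \frac{32551 - 5 \left(-6 - 8\right)}{-57179} = \left(32551 - -70\right) \left(- \frac{1}{57179}\right) = \left(32551 + 70\right) \left(- \frac{1}{57179}\right) = 32621 \left(- \frac{1}{57179}\right) = - \frac{32621}{57179}$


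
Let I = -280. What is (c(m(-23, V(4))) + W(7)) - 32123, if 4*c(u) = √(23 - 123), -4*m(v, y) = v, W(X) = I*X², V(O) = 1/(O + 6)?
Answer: -45843 + 5*I/2 ≈ -45843.0 + 2.5*I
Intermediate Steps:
V(O) = 1/(6 + O)
W(X) = -280*X²
m(v, y) = -v/4
c(u) = 5*I/2 (c(u) = √(23 - 123)/4 = √(-100)/4 = (10*I)/4 = 5*I/2)
(c(m(-23, V(4))) + W(7)) - 32123 = (5*I/2 - 280*7²) - 32123 = (5*I/2 - 280*49) - 32123 = (5*I/2 - 13720) - 32123 = (-13720 + 5*I/2) - 32123 = -45843 + 5*I/2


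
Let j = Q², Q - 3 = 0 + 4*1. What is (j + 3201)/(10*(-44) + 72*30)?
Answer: 325/172 ≈ 1.8895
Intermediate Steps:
Q = 7 (Q = 3 + (0 + 4*1) = 3 + (0 + 4) = 3 + 4 = 7)
j = 49 (j = 7² = 49)
(j + 3201)/(10*(-44) + 72*30) = (49 + 3201)/(10*(-44) + 72*30) = 3250/(-440 + 2160) = 3250/1720 = 3250*(1/1720) = 325/172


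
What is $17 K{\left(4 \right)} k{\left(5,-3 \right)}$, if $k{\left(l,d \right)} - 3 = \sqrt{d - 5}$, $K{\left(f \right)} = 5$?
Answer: $255 + 170 i \sqrt{2} \approx 255.0 + 240.42 i$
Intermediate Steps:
$k{\left(l,d \right)} = 3 + \sqrt{-5 + d}$ ($k{\left(l,d \right)} = 3 + \sqrt{d - 5} = 3 + \sqrt{-5 + d}$)
$17 K{\left(4 \right)} k{\left(5,-3 \right)} = 17 \cdot 5 \left(3 + \sqrt{-5 - 3}\right) = 85 \left(3 + \sqrt{-8}\right) = 85 \left(3 + 2 i \sqrt{2}\right) = 255 + 170 i \sqrt{2}$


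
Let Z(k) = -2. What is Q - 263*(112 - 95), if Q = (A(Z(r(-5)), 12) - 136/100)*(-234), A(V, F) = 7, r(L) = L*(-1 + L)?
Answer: -144769/25 ≈ -5790.8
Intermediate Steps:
Q = -32994/25 (Q = (7 - 136/100)*(-234) = (7 - 136*1/100)*(-234) = (7 - 34/25)*(-234) = (141/25)*(-234) = -32994/25 ≈ -1319.8)
Q - 263*(112 - 95) = -32994/25 - 263*(112 - 95) = -32994/25 - 263*17 = -32994/25 - 1*4471 = -32994/25 - 4471 = -144769/25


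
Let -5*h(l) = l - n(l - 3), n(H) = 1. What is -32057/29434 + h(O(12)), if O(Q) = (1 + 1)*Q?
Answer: -837267/147170 ≈ -5.6891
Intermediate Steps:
O(Q) = 2*Q
h(l) = ⅕ - l/5 (h(l) = -(l - 1*1)/5 = -(l - 1)/5 = -(-1 + l)/5 = ⅕ - l/5)
-32057/29434 + h(O(12)) = -32057/29434 + (⅕ - 2*12/5) = -32057*1/29434 + (⅕ - ⅕*24) = -32057/29434 + (⅕ - 24/5) = -32057/29434 - 23/5 = -837267/147170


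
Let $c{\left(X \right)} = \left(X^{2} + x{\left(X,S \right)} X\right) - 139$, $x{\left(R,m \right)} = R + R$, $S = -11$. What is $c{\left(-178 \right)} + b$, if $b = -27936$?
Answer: $66977$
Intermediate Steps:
$x{\left(R,m \right)} = 2 R$
$c{\left(X \right)} = -139 + 3 X^{2}$ ($c{\left(X \right)} = \left(X^{2} + 2 X X\right) - 139 = \left(X^{2} + 2 X^{2}\right) - 139 = 3 X^{2} - 139 = -139 + 3 X^{2}$)
$c{\left(-178 \right)} + b = \left(-139 + 3 \left(-178\right)^{2}\right) - 27936 = \left(-139 + 3 \cdot 31684\right) - 27936 = \left(-139 + 95052\right) - 27936 = 94913 - 27936 = 66977$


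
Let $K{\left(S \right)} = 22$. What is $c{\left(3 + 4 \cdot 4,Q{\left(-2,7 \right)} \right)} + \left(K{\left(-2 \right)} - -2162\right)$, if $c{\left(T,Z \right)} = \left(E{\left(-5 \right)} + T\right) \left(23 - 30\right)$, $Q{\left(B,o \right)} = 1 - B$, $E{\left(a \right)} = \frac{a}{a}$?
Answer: $2044$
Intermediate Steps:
$E{\left(a \right)} = 1$
$c{\left(T,Z \right)} = -7 - 7 T$ ($c{\left(T,Z \right)} = \left(1 + T\right) \left(23 - 30\right) = \left(1 + T\right) \left(-7\right) = -7 - 7 T$)
$c{\left(3 + 4 \cdot 4,Q{\left(-2,7 \right)} \right)} + \left(K{\left(-2 \right)} - -2162\right) = \left(-7 - 7 \left(3 + 4 \cdot 4\right)\right) + \left(22 - -2162\right) = \left(-7 - 7 \left(3 + 16\right)\right) + \left(22 + 2162\right) = \left(-7 - 133\right) + 2184 = -140 + 2184 = 2044$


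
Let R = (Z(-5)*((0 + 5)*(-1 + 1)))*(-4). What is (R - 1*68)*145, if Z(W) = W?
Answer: -9860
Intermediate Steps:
R = 0 (R = -5*(0 + 5)*(-1 + 1)*(-4) = -25*0*(-4) = -5*0*(-4) = 0*(-4) = 0)
(R - 1*68)*145 = (0 - 1*68)*145 = (0 - 68)*145 = -68*145 = -9860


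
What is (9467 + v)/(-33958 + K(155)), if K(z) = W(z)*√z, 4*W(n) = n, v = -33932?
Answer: 13292519520/18446608349 + 15168300*√155/18446608349 ≈ 0.73083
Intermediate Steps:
W(n) = n/4
K(z) = z^(3/2)/4 (K(z) = (z/4)*√z = z^(3/2)/4)
(9467 + v)/(-33958 + K(155)) = (9467 - 33932)/(-33958 + 155^(3/2)/4) = -24465/(-33958 + (155*√155)/4) = -24465/(-33958 + 155*√155/4)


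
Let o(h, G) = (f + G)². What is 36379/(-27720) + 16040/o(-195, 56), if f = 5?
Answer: 44180363/14735160 ≈ 2.9983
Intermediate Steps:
o(h, G) = (5 + G)²
36379/(-27720) + 16040/o(-195, 56) = 36379/(-27720) + 16040/((5 + 56)²) = 36379*(-1/27720) + 16040/(61²) = -5197/3960 + 16040/3721 = 44180363/14735160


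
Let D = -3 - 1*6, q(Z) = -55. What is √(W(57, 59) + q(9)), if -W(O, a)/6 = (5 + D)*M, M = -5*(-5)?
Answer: √545 ≈ 23.345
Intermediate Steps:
D = -9 (D = -3 - 6 = -9)
M = 25
W(O, a) = 600 (W(O, a) = -6*(5 - 9)*25 = -(-24)*25 = -6*(-100) = 600)
√(W(57, 59) + q(9)) = √(600 - 55) = √545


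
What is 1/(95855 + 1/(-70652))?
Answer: 70652/6772347459 ≈ 1.0432e-5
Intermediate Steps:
1/(95855 + 1/(-70652)) = 1/(95855 - 1/70652) = 1/(6772347459/70652) = 70652/6772347459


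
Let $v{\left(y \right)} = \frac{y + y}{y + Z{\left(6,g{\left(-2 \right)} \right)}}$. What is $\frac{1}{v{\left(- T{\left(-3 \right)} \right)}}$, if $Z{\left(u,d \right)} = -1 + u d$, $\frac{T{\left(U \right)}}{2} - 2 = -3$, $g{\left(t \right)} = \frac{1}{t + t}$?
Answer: $- \frac{1}{8} \approx -0.125$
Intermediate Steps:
$g{\left(t \right)} = \frac{1}{2 t}$
$T{\left(U \right)} = -2$ ($T{\left(U \right)} = 4 + 2 \left(-3\right) = 4 - 6 = -2$)
$Z{\left(u,d \right)} = -1 + d u$
$v{\left(y \right)} = \frac{2 y}{- \frac{5}{2} + y}$ ($v{\left(y \right)} = \frac{y + y}{y + \left(-1 + \frac{1}{2 \left(-2\right)} 6\right)} = \frac{2 y}{y + \left(-1 + \frac{1}{2} \left(- \frac{1}{2}\right) 6\right)} = \frac{2 y}{y - \frac{5}{2}} = \frac{2 y}{- \frac{5}{2} + y}$)
$\frac{1}{v{\left(- T{\left(-3 \right)} \right)}} = \frac{1}{4 \left(\left(-1\right) \left(-2\right)\right) \frac{1}{-5 + 2 \left(\left(-1\right) \left(-2\right)\right)}} = \frac{1}{4 \cdot 2 \frac{1}{-5 + 2 \cdot 2}} = \frac{1}{4 \cdot 2 \frac{1}{-5 + 4}} = \frac{1}{4 \cdot 2 \frac{1}{-1}} = \frac{1}{4 \cdot 2 \left(-1\right)} = \frac{1}{-8} = - \frac{1}{8}$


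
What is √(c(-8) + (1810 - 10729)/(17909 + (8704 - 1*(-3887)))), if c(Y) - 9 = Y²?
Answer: √676362205/3050 ≈ 8.5269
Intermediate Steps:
c(Y) = 9 + Y²
√(c(-8) + (1810 - 10729)/(17909 + (8704 - 1*(-3887)))) = √((9 + (-8)²) + (1810 - 10729)/(17909 + (8704 - 1*(-3887)))) = √((9 + 64) - 8919/(17909 + (8704 + 3887))) = √(73 - 8919/(17909 + 12591)) = √(73 - 8919/30500) = √(2217581/30500) = √676362205/3050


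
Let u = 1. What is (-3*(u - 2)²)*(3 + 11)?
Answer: -42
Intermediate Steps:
(-3*(u - 2)²)*(3 + 11) = (-3*(1 - 2)²)*(3 + 11) = -3*(-1)²*14 = -3*1*14 = -3*14 = -42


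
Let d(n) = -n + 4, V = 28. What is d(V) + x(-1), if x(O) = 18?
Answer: -6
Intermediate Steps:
d(n) = 4 - n
d(V) + x(-1) = (4 - 1*28) + 18 = (4 - 28) + 18 = -24 + 18 = -6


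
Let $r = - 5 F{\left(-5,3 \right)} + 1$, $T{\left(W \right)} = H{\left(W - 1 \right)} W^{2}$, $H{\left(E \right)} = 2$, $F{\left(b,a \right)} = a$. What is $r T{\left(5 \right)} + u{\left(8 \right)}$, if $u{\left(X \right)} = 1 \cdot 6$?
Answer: $-694$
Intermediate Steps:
$u{\left(X \right)} = 6$
$T{\left(W \right)} = 2 W^{2}$
$r = -14$ ($r = \left(-5\right) 3 + 1 = -15 + 1 = -14$)
$r T{\left(5 \right)} + u{\left(8 \right)} = - 14 \cdot 2 \cdot 5^{2} + 6 = - 14 \cdot 2 \cdot 25 + 6 = \left(-14\right) 50 + 6 = -700 + 6 = -694$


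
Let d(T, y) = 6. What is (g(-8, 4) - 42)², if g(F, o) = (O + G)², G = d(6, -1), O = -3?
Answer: 1089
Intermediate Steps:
G = 6
g(F, o) = 9 (g(F, o) = (-3 + 6)² = 3² = 9)
(g(-8, 4) - 42)² = (9 - 42)² = (-33)² = 1089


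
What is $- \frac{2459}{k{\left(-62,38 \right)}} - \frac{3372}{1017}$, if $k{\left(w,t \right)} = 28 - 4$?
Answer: $- \frac{286859}{2712} \approx -105.77$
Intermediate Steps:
$k{\left(w,t \right)} = 24$
$- \frac{2459}{k{\left(-62,38 \right)}} - \frac{3372}{1017} = - \frac{2459}{24} - \frac{3372}{1017} = \left(-2459\right) \frac{1}{24} - \frac{1124}{339} = - \frac{2459}{24} - \frac{1124}{339} = - \frac{286859}{2712}$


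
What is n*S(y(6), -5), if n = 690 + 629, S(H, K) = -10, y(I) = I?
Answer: -13190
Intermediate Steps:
n = 1319
n*S(y(6), -5) = 1319*(-10) = -13190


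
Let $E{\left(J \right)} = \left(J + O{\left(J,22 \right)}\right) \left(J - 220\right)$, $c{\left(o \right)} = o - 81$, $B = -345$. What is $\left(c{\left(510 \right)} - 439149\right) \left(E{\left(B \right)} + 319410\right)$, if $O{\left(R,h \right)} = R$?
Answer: $-311166547200$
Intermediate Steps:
$c{\left(o \right)} = -81 + o$ ($c{\left(o \right)} = o - 81 = -81 + o$)
$E{\left(J \right)} = 2 J \left(-220 + J\right)$ ($E{\left(J \right)} = \left(J + J\right) \left(J - 220\right) = 2 J \left(-220 + J\right)$)
$\left(c{\left(510 \right)} - 439149\right) \left(E{\left(B \right)} + 319410\right) = \left(\left(-81 + 510\right) - 439149\right) \left(2 \left(-345\right) \left(-220 - 345\right) + 319410\right) = \left(429 - 439149\right) \left(2 \left(-345\right) \left(-565\right) + 319410\right) = - 438720 \left(389850 + 319410\right) = \left(-438720\right) 709260 = -311166547200$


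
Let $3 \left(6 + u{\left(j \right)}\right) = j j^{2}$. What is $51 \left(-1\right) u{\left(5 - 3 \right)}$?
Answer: $170$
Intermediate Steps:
$u{\left(j \right)} = -6 + \frac{j^{3}}{3}$ ($u{\left(j \right)} = -6 + \frac{j j^{2}}{3} = -6 + \frac{j^{3}}{3}$)
$51 \left(-1\right) u{\left(5 - 3 \right)} = 51 \left(-1\right) \left(-6 + \frac{\left(5 - 3\right)^{3}}{3}\right) = - 51 \left(-6 + \frac{\left(5 - 3\right)^{3}}{3}\right) = - 51 \left(-6 + \frac{2^{3}}{3}\right) = - 51 \left(-6 + \frac{1}{3} \cdot 8\right) = - 51 \left(-6 + \frac{8}{3}\right) = \left(-51\right) \left(- \frac{10}{3}\right) = 170$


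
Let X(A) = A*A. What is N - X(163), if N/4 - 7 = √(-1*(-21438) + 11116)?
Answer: -26541 + 4*√32554 ≈ -25819.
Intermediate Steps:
X(A) = A²
N = 28 + 4*√32554 (N = 28 + 4*√(-1*(-21438) + 11116) = 28 + 4*√(21438 + 11116) = 28 + 4*√32554 ≈ 749.71)
N - X(163) = (28 + 4*√32554) - 1*163² = (28 + 4*√32554) - 1*26569 = (28 + 4*√32554) - 26569 = -26541 + 4*√32554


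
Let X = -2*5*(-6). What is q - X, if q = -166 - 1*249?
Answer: -475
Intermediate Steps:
q = -415 (q = -166 - 249 = -415)
X = 60 (X = -10*(-6) = 60)
q - X = -415 - 1*60 = -415 - 60 = -475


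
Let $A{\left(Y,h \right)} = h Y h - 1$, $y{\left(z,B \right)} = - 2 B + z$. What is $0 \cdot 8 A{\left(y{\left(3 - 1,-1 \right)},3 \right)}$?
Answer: $0$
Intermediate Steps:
$y{\left(z,B \right)} = z - 2 B$
$A{\left(Y,h \right)} = -1 + Y h^{2}$ ($A{\left(Y,h \right)} = Y h h - 1 = Y h^{2} - 1 = -1 + Y h^{2}$)
$0 \cdot 8 A{\left(y{\left(3 - 1,-1 \right)},3 \right)} = 0 \cdot 8 \left(-1 + \left(\left(3 - 1\right) - -2\right) 3^{2}\right) = 0 \left(-1 + \left(2 + 2\right) 9\right) = 0 \left(-1 + 4 \cdot 9\right) = 0 \left(-1 + 36\right) = 0 \cdot 35 = 0$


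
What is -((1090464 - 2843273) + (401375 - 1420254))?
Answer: 2771688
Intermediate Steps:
-((1090464 - 2843273) + (401375 - 1420254)) = -(-1752809 - 1018879) = -1*(-2771688) = 2771688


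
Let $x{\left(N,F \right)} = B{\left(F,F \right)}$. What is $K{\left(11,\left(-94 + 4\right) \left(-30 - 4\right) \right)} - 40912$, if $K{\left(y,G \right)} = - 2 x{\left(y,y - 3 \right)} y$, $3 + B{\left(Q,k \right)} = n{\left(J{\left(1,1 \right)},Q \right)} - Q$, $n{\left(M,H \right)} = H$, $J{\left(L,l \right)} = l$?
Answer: $-40846$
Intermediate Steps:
$B{\left(Q,k \right)} = -3$ ($B{\left(Q,k \right)} = -3 + \left(Q - Q\right) = -3 + 0 = -3$)
$x{\left(N,F \right)} = -3$
$K{\left(y,G \right)} = 6 y$ ($K{\left(y,G \right)} = \left(-2\right) \left(-3\right) y = 6 y$)
$K{\left(11,\left(-94 + 4\right) \left(-30 - 4\right) \right)} - 40912 = 6 \cdot 11 - 40912 = 66 - 40912 = -40846$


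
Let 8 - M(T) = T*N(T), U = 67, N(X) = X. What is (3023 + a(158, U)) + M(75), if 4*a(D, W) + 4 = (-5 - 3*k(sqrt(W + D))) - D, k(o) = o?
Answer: -2647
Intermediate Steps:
M(T) = 8 - T**2 (M(T) = 8 - T*T = 8 - T**2)
a(D, W) = -9/4 - 3*sqrt(D + W)/4 - D/4 (a(D, W) = -1 + ((-5 - 3*sqrt(W + D)) - D)/4 = -1 + ((-5 - 3*sqrt(D + W)) - D)/4 = -1 + (-5 - D - 3*sqrt(D + W))/4 = -1 + (-5/4 - 3*sqrt(D + W)/4 - D/4) = -9/4 - 3*sqrt(D + W)/4 - D/4)
(3023 + a(158, U)) + M(75) = (3023 + (-9/4 - 3*sqrt(158 + 67)/4 - 1/4*158)) + (8 - 1*75**2) = (3023 + (-9/4 - 3*sqrt(225)/4 - 79/2)) + (8 - 1*5625) = (3023 + (-9/4 - 3/4*15 - 79/2)) + (8 - 5625) = (3023 + (-9/4 - 45/4 - 79/2)) - 5617 = (3023 - 53) - 5617 = 2970 - 5617 = -2647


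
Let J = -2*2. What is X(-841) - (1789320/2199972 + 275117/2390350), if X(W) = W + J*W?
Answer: 1105235457946323/438225255850 ≈ 2522.1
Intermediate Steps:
J = -4
X(W) = -3*W (X(W) = W - 4*W = -3*W)
X(-841) - (1789320/2199972 + 275117/2390350) = -3*(-841) - (1789320/2199972 + 275117/2390350) = 2523 - (1789320*(1/2199972) + 275117*(1/2390350)) = 2523 - (149110/183331 + 275117/2390350) = 2523 - 1*406862563227/438225255850 = 2523 - 406862563227/438225255850 = 1105235457946323/438225255850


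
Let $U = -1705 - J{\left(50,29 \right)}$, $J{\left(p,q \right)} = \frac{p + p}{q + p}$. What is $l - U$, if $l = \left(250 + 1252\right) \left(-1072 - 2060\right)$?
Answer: $- \frac{371502061}{79} \approx -4.7026 \cdot 10^{6}$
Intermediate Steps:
$J{\left(p,q \right)} = \frac{2 p}{p + q}$
$l = -4704264$ ($l = 1502 \left(-3132\right) = -4704264$)
$U = - \frac{134795}{79}$ ($U = -1705 - 2 \cdot 50 \frac{1}{50 + 29} = -1705 - 2 \cdot 50 \cdot \frac{1}{79} = -1705 - \frac{100}{79} = - \frac{134795}{79} \approx -1706.3$)
$l - U = -4704264 - - \frac{134795}{79} = -4704264 + \frac{134795}{79} = - \frac{371502061}{79}$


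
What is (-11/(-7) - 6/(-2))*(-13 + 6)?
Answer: -32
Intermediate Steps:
(-11/(-7) - 6/(-2))*(-13 + 6) = (-11*(-1/7) - 6*(-1/2))*(-7) = (11/7 + 3)*(-7) = (32/7)*(-7) = -32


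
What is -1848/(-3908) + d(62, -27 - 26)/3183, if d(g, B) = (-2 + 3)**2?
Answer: 1471523/3109791 ≈ 0.47319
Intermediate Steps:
d(g, B) = 1 (d(g, B) = 1**2 = 1)
-1848/(-3908) + d(62, -27 - 26)/3183 = -1848/(-3908) + 1/3183 = -1848*(-1/3908) + 1*(1/3183) = 462/977 + 1/3183 = 1471523/3109791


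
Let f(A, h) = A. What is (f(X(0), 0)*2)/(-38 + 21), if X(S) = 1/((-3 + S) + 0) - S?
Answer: 2/51 ≈ 0.039216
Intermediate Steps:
X(S) = 1/(-3 + S) - S
(f(X(0), 0)*2)/(-38 + 21) = (((1 - 1*0**2 + 3*0)/(-3 + 0))*2)/(-38 + 21) = (((1 - 1*0 + 0)/(-3))*2)/(-17) = (-(1 + 0 + 0)/3*2)*(-1/17) = (-1/3*1*2)*(-1/17) = -1/3*2*(-1/17) = -2/3*(-1/17) = 2/51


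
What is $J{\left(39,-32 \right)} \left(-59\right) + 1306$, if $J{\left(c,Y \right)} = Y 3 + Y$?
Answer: $8858$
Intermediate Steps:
$J{\left(c,Y \right)} = 4 Y$ ($J{\left(c,Y \right)} = 3 Y + Y = 4 Y$)
$J{\left(39,-32 \right)} \left(-59\right) + 1306 = 4 \left(-32\right) \left(-59\right) + 1306 = \left(-128\right) \left(-59\right) + 1306 = 7552 + 1306 = 8858$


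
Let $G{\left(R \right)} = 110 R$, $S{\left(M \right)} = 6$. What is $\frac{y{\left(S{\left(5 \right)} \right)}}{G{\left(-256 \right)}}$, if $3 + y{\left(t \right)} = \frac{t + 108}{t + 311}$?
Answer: $\frac{837}{8926720} \approx 9.3763 \cdot 10^{-5}$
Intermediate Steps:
$y{\left(t \right)} = -3 + \frac{108 + t}{311 + t}$ ($y{\left(t \right)} = -3 + \frac{t + 108}{t + 311} = -3 + \frac{108 + t}{311 + t}$)
$\frac{y{\left(S{\left(5 \right)} \right)}}{G{\left(-256 \right)}} = \frac{\frac{1}{311 + 6} \left(-825 - 12\right)}{110 \left(-256\right)} = \frac{\frac{1}{317} \left(-825 - 12\right)}{-28160} = \frac{1}{317} \left(-837\right) \left(- \frac{1}{28160}\right) = \left(- \frac{837}{317}\right) \left(- \frac{1}{28160}\right) = \frac{837}{8926720}$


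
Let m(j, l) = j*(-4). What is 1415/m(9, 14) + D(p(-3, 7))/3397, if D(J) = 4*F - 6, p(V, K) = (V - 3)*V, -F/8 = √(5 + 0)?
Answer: -4806971/122292 - 32*√5/3397 ≈ -39.328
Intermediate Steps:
F = -8*√5 (F = -8*√(5 + 0) = -8*√5 ≈ -17.889)
p(V, K) = V*(-3 + V) (p(V, K) = (-3 + V)*V = V*(-3 + V))
m(j, l) = -4*j
D(J) = -6 - 32*√5 (D(J) = 4*(-8*√5) - 6 = -32*√5 - 6 = -6 - 32*√5)
1415/m(9, 14) + D(p(-3, 7))/3397 = 1415/((-4*9)) + (-6 - 32*√5)/3397 = 1415/(-36) + (-6 - 32*√5)*(1/3397) = 1415*(-1/36) + (-6/3397 - 32*√5/3397) = -1415/36 + (-6/3397 - 32*√5/3397) = -4806971/122292 - 32*√5/3397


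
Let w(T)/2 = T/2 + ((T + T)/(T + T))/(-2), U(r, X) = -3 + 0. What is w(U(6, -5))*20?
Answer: -80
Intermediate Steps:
U(r, X) = -3
w(T) = -1 + T (w(T) = 2*(T/2 + ((T + T)/(T + T))/(-2)) = 2*(T*(½) + ((2*T)/((2*T)))*(-½)) = 2*(T/2 + ((2*T)*(1/(2*T)))*(-½)) = 2*(T/2 + 1*(-½)) = 2*(T/2 - ½) = 2*(-½ + T/2) = -1 + T)
w(U(6, -5))*20 = (-1 - 3)*20 = -4*20 = -80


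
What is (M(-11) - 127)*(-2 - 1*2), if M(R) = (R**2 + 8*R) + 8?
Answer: 344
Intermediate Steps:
M(R) = 8 + R**2 + 8*R
(M(-11) - 127)*(-2 - 1*2) = ((8 + (-11)**2 + 8*(-11)) - 127)*(-2 - 1*2) = ((8 + 121 - 88) - 127)*(-2 - 2) = (41 - 127)*(-4) = -86*(-4) = 344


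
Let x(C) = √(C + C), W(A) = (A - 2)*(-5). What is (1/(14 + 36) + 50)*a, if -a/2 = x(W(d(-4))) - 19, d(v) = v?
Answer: 47519/25 - 5002*√15/25 ≈ 1125.9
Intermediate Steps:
W(A) = 10 - 5*A (W(A) = (-2 + A)*(-5) = 10 - 5*A)
x(C) = √2*√C (x(C) = √(2*C) = √2*√C)
a = 38 - 4*√15 (a = -2*(√2*√(10 - 5*(-4)) - 19) = -2*(√2*√(10 + 20) - 19) = -2*(√2*√30 - 19) = -2*(2*√15 - 19) = -2*(-19 + 2*√15) = 38 - 4*√15 ≈ 22.508)
(1/(14 + 36) + 50)*a = (1/(14 + 36) + 50)*(38 - 4*√15) = (1/50 + 50)*(38 - 4*√15) = 2501*(38 - 4*√15)/50 = 47519/25 - 5002*√15/25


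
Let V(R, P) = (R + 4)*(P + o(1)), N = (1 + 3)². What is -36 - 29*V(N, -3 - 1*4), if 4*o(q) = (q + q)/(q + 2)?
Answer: 11782/3 ≈ 3927.3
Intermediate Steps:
o(q) = q/(2*(2 + q)) (o(q) = ((q + q)/(q + 2))/4 = ((2*q)/(2 + q))/4 = (2*q/(2 + q))/4 = q/(2*(2 + q)))
N = 16 (N = 4² = 16)
V(R, P) = (4 + R)*(⅙ + P) (V(R, P) = (R + 4)*(P + (½)*1/(2 + 1)) = (4 + R)*(P + (½)*1/3) = (4 + R)*(P + (½)*1*(⅓)) = (4 + R)*(P + ⅙) = (4 + R)*(⅙ + P))
-36 - 29*V(N, -3 - 1*4) = -36 - 29*(⅔ + 4*(-3 - 1*4) + (⅙)*16 + (-3 - 1*4)*16) = -36 - 29*(⅔ + 4*(-3 - 4) + 8/3 + (-3 - 4)*16) = -36 - 29*(⅔ + 4*(-7) + 8/3 - 7*16) = -36 - 29*(⅔ - 28 + 8/3 - 112) = -36 - 29*(-410/3) = -36 + 11890/3 = 11782/3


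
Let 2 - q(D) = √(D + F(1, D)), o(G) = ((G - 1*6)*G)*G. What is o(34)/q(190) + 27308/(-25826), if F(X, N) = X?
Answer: -49322898/142043 - 1904*√191/11 ≈ -2739.4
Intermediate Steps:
o(G) = G²*(-6 + G) (o(G) = ((G - 6)*G)*G = ((-6 + G)*G)*G = (G*(-6 + G))*G = G²*(-6 + G))
q(D) = 2 - √(1 + D) (q(D) = 2 - √(D + 1) = 2 - √(1 + D))
o(34)/q(190) + 27308/(-25826) = (34²*(-6 + 34))/(2 - √(1 + 190)) + 27308/(-25826) = (1156*28)/(2 - √191) + 27308*(-1/25826) = 32368/(2 - √191) - 13654/12913 = -13654/12913 + 32368/(2 - √191)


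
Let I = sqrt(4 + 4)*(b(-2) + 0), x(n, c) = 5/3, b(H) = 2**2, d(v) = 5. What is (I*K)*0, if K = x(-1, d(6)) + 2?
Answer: 0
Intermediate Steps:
b(H) = 4
x(n, c) = 5/3 (x(n, c) = 5*(1/3) = 5/3)
I = 8*sqrt(2) (I = sqrt(4 + 4)*(4 + 0) = sqrt(8)*4 = (2*sqrt(2))*4 = 8*sqrt(2) ≈ 11.314)
K = 11/3 (K = 5/3 + 2 = 11/3 ≈ 3.6667)
(I*K)*0 = ((8*sqrt(2))*(11/3))*0 = (88*sqrt(2)/3)*0 = 0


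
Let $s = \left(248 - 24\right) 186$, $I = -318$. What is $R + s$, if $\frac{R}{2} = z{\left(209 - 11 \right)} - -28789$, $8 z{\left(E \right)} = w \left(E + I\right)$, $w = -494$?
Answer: $114062$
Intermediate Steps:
$z{\left(E \right)} = \frac{39273}{2} - \frac{247 E}{4}$ ($z{\left(E \right)} = \frac{\left(-494\right) \left(E - 318\right)}{8} = \frac{\left(-494\right) \left(-318 + E\right)}{8} = \frac{157092 - 494 E}{8} = \frac{39273}{2} - \frac{247 E}{4}$)
$R = 72398$ ($R = 2 \left(\left(\frac{39273}{2} - \frac{247 \left(209 - 11\right)}{4}\right) - -28789\right) = 2 \left(\left(\frac{39273}{2} - \frac{24453}{2}\right) + 28789\right) = 2 \left(7410 + 28789\right) = 2 \cdot 36199 = 72398$)
$s = 41664$ ($s = 224 \cdot 186 = 41664$)
$R + s = 72398 + 41664 = 114062$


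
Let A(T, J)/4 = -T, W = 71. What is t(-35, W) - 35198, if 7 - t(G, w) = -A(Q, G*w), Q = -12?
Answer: -35143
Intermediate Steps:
A(T, J) = -4*T (A(T, J) = 4*(-T) = -4*T)
t(G, w) = 55 (t(G, w) = 7 - (-1)*(-4*(-12)) = 7 - (-1)*48 = 7 - 1*(-48) = 7 + 48 = 55)
t(-35, W) - 35198 = 55 - 35198 = -35143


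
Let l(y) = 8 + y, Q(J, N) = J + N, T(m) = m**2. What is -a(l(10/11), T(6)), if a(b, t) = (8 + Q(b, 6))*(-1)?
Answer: 252/11 ≈ 22.909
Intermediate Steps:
a(b, t) = -14 - b (a(b, t) = (8 + (b + 6))*(-1) = (8 + (6 + b))*(-1) = (14 + b)*(-1) = -14 - b)
-a(l(10/11), T(6)) = -(-14 - (8 + 10/11)) = -(-14 - 1*98/11) = -(-14 - 98/11) = -1*(-252/11) = 252/11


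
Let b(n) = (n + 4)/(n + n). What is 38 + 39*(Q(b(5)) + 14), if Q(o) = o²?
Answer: 61559/100 ≈ 615.59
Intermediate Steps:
b(n) = (4 + n)/(2*n) (b(n) = (4 + n)/((2*n)) = (4 + n)*(1/(2*n)) = (4 + n)/(2*n))
38 + 39*(Q(b(5)) + 14) = 38 + 39*(((½)*(4 + 5)/5)² + 14) = 38 + 39*(((½)*(⅕)*9)² + 14) = 38 + 39*((9/10)² + 14) = 38 + 39*(81/100 + 14) = 38 + 39*(1481/100) = 38 + 57759/100 = 61559/100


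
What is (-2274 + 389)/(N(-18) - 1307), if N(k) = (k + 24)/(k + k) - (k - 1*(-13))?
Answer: 870/601 ≈ 1.4476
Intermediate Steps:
N(k) = -13 - k + (24 + k)/(2*k) (N(k) = (24 + k)/((2*k)) - (k + 13) = (24 + k)*(1/(2*k)) - (13 + k) = (24 + k)/(2*k) + (-13 - k) = -13 - k + (24 + k)/(2*k))
(-2274 + 389)/(N(-18) - 1307) = (-2274 + 389)/((-25/2 - 1*(-18) + 12/(-18)) - 1307) = -1885/((-25/2 + 18 + 12*(-1/18)) - 1307) = -1885/((-25/2 + 18 - ⅔) - 1307) = -1885/(29/6 - 1307) = -1885/(-7813/6) = -1885*(-6/7813) = 870/601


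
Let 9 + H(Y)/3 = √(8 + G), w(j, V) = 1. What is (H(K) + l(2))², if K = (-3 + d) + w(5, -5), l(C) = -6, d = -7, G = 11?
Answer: 1260 - 198*√19 ≈ 396.94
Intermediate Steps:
K = -9 (K = (-3 - 7) + 1 = -10 + 1 = -9)
H(Y) = -27 + 3*√19 (H(Y) = -27 + 3*√(8 + 11) = -27 + 3*√19)
(H(K) + l(2))² = ((-27 + 3*√19) - 6)² = (-33 + 3*√19)²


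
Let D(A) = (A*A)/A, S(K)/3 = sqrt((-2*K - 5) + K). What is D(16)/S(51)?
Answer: -4*I*sqrt(14)/21 ≈ -0.7127*I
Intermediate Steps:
S(K) = 3*sqrt(-5 - K) (S(K) = 3*sqrt((-2*K - 5) + K) = 3*sqrt((-5 - 2*K) + K) = 3*sqrt(-5 - K))
D(A) = A (D(A) = A**2/A = A)
D(16)/S(51) = 16/((3*sqrt(-5 - 1*51))) = 16/((3*sqrt(-5 - 51))) = 16/((3*sqrt(-56))) = 16/((3*(2*I*sqrt(14)))) = 16/((6*I*sqrt(14))) = 16*(-I*sqrt(14)/84) = -4*I*sqrt(14)/21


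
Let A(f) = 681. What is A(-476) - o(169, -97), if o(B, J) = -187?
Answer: 868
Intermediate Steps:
A(-476) - o(169, -97) = 681 - 1*(-187) = 681 + 187 = 868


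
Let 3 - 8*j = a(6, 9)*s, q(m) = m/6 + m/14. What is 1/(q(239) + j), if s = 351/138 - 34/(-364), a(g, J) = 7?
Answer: 25116/1380689 ≈ 0.018191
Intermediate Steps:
q(m) = 5*m/21 (q(m) = m*(⅙) + m*(1/14) = m/6 + m/14 = 5*m/21)
s = 5519/2093 (s = 351*(1/138) - 34*(-1/364) = 117/46 + 17/182 = 5519/2093 ≈ 2.6369)
j = -2311/1196 (j = 3/8 - 7*5519/(8*2093) = 3/8 - ⅛*5519/299 = 3/8 - 5519/2392 = -2311/1196 ≈ -1.9323)
1/(q(239) + j) = 1/((5/21)*239 - 2311/1196) = 1/(1195/21 - 2311/1196) = 1/(1380689/25116) = 25116/1380689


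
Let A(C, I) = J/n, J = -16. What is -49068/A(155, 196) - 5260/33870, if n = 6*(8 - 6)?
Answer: 124644461/3387 ≈ 36801.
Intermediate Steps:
n = 12 (n = 6*2 = 12)
A(C, I) = -4/3 (A(C, I) = -16/12 = -16*1/12 = -4/3)
-49068/A(155, 196) - 5260/33870 = -49068/(-4/3) - 5260/33870 = -49068*(-¾) - 5260*1/33870 = 36801 - 526/3387 = 124644461/3387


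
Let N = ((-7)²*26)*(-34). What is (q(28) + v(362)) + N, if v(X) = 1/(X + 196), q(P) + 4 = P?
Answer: -24156935/558 ≈ -43292.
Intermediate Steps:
q(P) = -4 + P
v(X) = 1/(196 + X)
N = -43316 (N = (49*26)*(-34) = 1274*(-34) = -43316)
(q(28) + v(362)) + N = ((-4 + 28) + 1/(196 + 362)) - 43316 = (24 + 1/558) - 43316 = 13393/558 - 43316 = -24156935/558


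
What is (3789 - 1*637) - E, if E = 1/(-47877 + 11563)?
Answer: 114461729/36314 ≈ 3152.0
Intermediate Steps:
E = -1/36314 (E = 1/(-36314) = -1/36314 ≈ -2.7538e-5)
(3789 - 1*637) - E = (3789 - 1*637) - 1*(-1/36314) = (3789 - 637) + 1/36314 = 3152 + 1/36314 = 114461729/36314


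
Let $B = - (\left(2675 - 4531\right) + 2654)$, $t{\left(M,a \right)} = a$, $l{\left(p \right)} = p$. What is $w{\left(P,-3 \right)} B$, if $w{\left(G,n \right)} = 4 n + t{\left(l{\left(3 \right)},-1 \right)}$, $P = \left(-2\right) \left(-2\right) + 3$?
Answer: $10374$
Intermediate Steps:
$P = 7$ ($P = 4 + 3 = 7$)
$w{\left(G,n \right)} = -1 + 4 n$ ($w{\left(G,n \right)} = 4 n - 1 = -1 + 4 n$)
$B = -798$ ($B = - (-1856 + 2654) = \left(-1\right) 798 = -798$)
$w{\left(P,-3 \right)} B = \left(-1 + 4 \left(-3\right)\right) \left(-798\right) = \left(-1 - 12\right) \left(-798\right) = \left(-13\right) \left(-798\right) = 10374$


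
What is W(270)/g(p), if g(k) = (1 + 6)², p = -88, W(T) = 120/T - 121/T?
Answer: -1/13230 ≈ -7.5586e-5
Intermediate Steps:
W(T) = -1/T
g(k) = 49 (g(k) = 7² = 49)
W(270)/g(p) = -1/270/49 = -1*1/270*(1/49) = -1/270*1/49 = -1/13230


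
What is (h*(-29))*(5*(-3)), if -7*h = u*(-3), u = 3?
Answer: 3915/7 ≈ 559.29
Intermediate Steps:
h = 9/7 (h = -3*(-3)/7 = -1/7*(-9) = 9/7 ≈ 1.2857)
(h*(-29))*(5*(-3)) = ((9/7)*(-29))*(5*(-3)) = -261/7*(-15) = 3915/7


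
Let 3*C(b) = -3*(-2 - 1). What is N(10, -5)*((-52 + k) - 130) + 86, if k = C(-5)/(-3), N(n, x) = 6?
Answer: -1012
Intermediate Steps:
C(b) = 3 (C(b) = (-3*(-2 - 1))/3 = (-3*(-3))/3 = (⅓)*9 = 3)
k = -1 (k = 3/(-3) = 3*(-⅓) = -1)
N(10, -5)*((-52 + k) - 130) + 86 = 6*((-52 - 1) - 130) + 86 = 6*(-53 - 130) + 86 = 6*(-183) + 86 = -1098 + 86 = -1012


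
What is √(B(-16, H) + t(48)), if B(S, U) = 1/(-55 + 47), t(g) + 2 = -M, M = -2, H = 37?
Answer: I*√2/4 ≈ 0.35355*I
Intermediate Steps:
t(g) = 0 (t(g) = -2 - 1*(-2) = -2 + 2 = 0)
B(S, U) = -⅛ (B(S, U) = 1/(-8) = -⅛)
√(B(-16, H) + t(48)) = √(-⅛ + 0) = √(-⅛) = I*√2/4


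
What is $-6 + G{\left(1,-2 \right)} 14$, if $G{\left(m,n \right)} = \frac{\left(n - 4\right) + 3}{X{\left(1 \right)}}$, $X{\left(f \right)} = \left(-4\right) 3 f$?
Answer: $- \frac{5}{2} \approx -2.5$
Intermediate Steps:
$X{\left(f \right)} = - 12 f$
$G{\left(m,n \right)} = \frac{1}{12} - \frac{n}{12}$ ($G{\left(m,n \right)} = \frac{\left(n - 4\right) + 3}{\left(-12\right) 1} = \frac{\left(-4 + n\right) + 3}{-12} = \left(-1 + n\right) \left(- \frac{1}{12}\right) = \frac{1}{12} - \frac{n}{12}$)
$-6 + G{\left(1,-2 \right)} 14 = -6 + \left(\frac{1}{12} - - \frac{1}{6}\right) 14 = -6 + \left(\frac{1}{12} + \frac{1}{6}\right) 14 = -6 + \frac{1}{4} \cdot 14 = -6 + \frac{7}{2} = - \frac{5}{2}$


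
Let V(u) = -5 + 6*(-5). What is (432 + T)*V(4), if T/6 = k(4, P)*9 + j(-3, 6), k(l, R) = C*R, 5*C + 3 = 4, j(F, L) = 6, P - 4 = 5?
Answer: -19782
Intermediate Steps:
P = 9 (P = 4 + 5 = 9)
C = ⅕ (C = -⅗ + (⅕)*4 = -⅗ + ⅘ = ⅕ ≈ 0.20000)
V(u) = -35 (V(u) = -5 - 30 = -35)
k(l, R) = R/5
T = 666/5 (T = 6*(((⅕)*9)*9 + 6) = 6*((9/5)*9 + 6) = 6*(81/5 + 6) = 6*(111/5) = 666/5 ≈ 133.20)
(432 + T)*V(4) = (432 + 666/5)*(-35) = (2826/5)*(-35) = -19782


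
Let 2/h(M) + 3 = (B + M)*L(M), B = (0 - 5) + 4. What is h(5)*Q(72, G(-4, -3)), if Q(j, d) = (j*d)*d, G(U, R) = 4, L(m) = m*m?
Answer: 2304/97 ≈ 23.753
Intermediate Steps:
L(m) = m²
B = -1 (B = -5 + 4 = -1)
Q(j, d) = j*d² (Q(j, d) = (d*j)*d = j*d²)
h(M) = 2/(-3 + M²*(-1 + M)) (h(M) = 2/(-3 + (-1 + M)*M²) = 2/(-3 + M²*(-1 + M)))
h(5)*Q(72, G(-4, -3)) = (2/(-3 + 5³ - 1*5²))*(72*4²) = (2/(-3 + 125 - 1*25))*(72*16) = (2/(-3 + 125 - 25))*1152 = (2/97)*1152 = 2304/97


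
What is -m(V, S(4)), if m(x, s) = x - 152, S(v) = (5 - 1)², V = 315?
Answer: -163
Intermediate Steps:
S(v) = 16 (S(v) = 4² = 16)
m(x, s) = -152 + x
-m(V, S(4)) = -(-152 + 315) = -1*163 = -163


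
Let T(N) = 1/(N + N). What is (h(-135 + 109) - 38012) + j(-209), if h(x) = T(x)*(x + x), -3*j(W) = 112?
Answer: -114145/3 ≈ -38048.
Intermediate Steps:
j(W) = -112/3 (j(W) = -⅓*112 = -112/3)
T(N) = 1/(2*N)
h(x) = 1 (h(x) = (1/(2*x))*(x + x) = (1/(2*x))*(2*x) = 1)
(h(-135 + 109) - 38012) + j(-209) = (1 - 38012) - 112/3 = -38011 - 112/3 = -114145/3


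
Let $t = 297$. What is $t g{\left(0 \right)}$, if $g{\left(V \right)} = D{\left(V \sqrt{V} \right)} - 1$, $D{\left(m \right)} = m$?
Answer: $-297$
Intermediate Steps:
$g{\left(V \right)} = -1 + V^{\frac{3}{2}}$ ($g{\left(V \right)} = V \sqrt{V} - 1 = V^{\frac{3}{2}} - 1 = -1 + V^{\frac{3}{2}}$)
$t g{\left(0 \right)} = 297 \left(-1 + 0^{\frac{3}{2}}\right) = 297 \left(-1 + 0\right) = 297 \left(-1\right) = -297$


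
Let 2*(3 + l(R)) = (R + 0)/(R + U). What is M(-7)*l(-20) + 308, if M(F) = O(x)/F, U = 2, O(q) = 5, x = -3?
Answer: 19514/63 ≈ 309.75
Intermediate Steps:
l(R) = -3 + R/(2*(2 + R)) (l(R) = -3 + ((R + 0)/(R + 2))/2 = -3 + (R/(2 + R))/2 = -3 + R/(2*(2 + R)))
M(F) = 5/F
M(-7)*l(-20) + 308 = (5/(-7))*((-12 - 5*(-20))/(2*(2 - 20))) + 308 = (5*(-⅐))*((½)*(-12 + 100)/(-18)) + 308 = -5*(-1)*88/(14*18) + 308 = -5/7*(-22/9) + 308 = 110/63 + 308 = 19514/63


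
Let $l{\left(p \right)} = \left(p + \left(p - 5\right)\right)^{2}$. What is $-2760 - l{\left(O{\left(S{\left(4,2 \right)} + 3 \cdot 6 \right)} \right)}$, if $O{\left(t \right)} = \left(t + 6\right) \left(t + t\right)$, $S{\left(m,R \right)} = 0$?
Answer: $-2971489$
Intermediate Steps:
$O{\left(t \right)} = 2 t \left(6 + t\right)$ ($O{\left(t \right)} = \left(6 + t\right) 2 t = 2 t \left(6 + t\right)$)
$l{\left(p \right)} = \left(-5 + 2 p\right)^{2}$ ($l{\left(p \right)} = \left(p + \left(-5 + p\right)\right)^{2} = \left(-5 + 2 p\right)^{2}$)
$-2760 - l{\left(O{\left(S{\left(4,2 \right)} + 3 \cdot 6 \right)} \right)} = -2760 - \left(-5 + 2 \cdot 2 \left(0 + 3 \cdot 6\right) \left(6 + \left(0 + 3 \cdot 6\right)\right)\right)^{2} = -2760 - \left(-5 + 2 \cdot 2 \left(0 + 18\right) \left(6 + \left(0 + 18\right)\right)\right)^{2} = -2760 - \left(-5 + 2 \cdot 2 \cdot 18 \left(6 + 18\right)\right)^{2} = -2760 - \left(-5 + 2 \cdot 2 \cdot 18 \cdot 24\right)^{2} = -2760 - \left(-5 + 2 \cdot 864\right)^{2} = -2760 - \left(-5 + 1728\right)^{2} = -2760 - 1723^{2} = -2760 - 2968729 = -2971489$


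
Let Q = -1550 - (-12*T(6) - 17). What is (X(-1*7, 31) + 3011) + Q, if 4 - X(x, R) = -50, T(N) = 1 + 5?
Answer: 1604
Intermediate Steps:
T(N) = 6
X(x, R) = 54 (X(x, R) = 4 - 1*(-50) = 4 + 50 = 54)
Q = -1461 (Q = -1550 - (-12*6 - 17) = -1550 - (-72 - 17) = -1550 - 1*(-89) = -1550 + 89 = -1461)
(X(-1*7, 31) + 3011) + Q = (54 + 3011) - 1461 = 3065 - 1461 = 1604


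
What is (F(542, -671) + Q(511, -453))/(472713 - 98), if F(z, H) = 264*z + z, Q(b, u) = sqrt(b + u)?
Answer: 28726/94523 + sqrt(58)/472615 ≈ 0.30392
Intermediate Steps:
F(z, H) = 265*z
(F(542, -671) + Q(511, -453))/(472713 - 98) = (265*542 + sqrt(511 - 453))/(472713 - 98) = (143630 + sqrt(58))/472615 = (143630 + sqrt(58))*(1/472615) = 28726/94523 + sqrt(58)/472615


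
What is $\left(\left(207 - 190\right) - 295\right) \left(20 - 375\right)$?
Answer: $98690$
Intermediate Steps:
$\left(\left(207 - 190\right) - 295\right) \left(20 - 375\right) = \left(17 - 295\right) \left(-355\right) = \left(-278\right) \left(-355\right) = 98690$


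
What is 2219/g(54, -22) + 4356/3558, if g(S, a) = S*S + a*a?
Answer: 3784267/2016200 ≈ 1.8769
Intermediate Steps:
g(S, a) = S² + a²
2219/g(54, -22) + 4356/3558 = 2219/(54² + (-22)²) + 4356/3558 = 2219/(2916 + 484) + 4356*(1/3558) = 2219/3400 + 726/593 = 3784267/2016200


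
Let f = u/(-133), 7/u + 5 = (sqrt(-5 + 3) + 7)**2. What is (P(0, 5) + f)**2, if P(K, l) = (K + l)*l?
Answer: (-309517601*I + 265321700*sqrt(2))/(70756*(-7*I + 6*sqrt(2))) ≈ 624.95 + 0.024165*I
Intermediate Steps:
P(K, l) = l*(K + l)
u = 7/(-5 + (7 + I*sqrt(2))**2) (u = 7/(-5 + (sqrt(-5 + 3) + 7)**2) = 7/(-5 + (sqrt(-2) + 7)**2) = 7/(-5 + (I*sqrt(2) + 7)**2) = 7/(-5 + (7 + I*sqrt(2))**2) ≈ 0.13636 - 0.064282*I)
f = I/(133*(-6*I + 2*sqrt(2))) (f = -I/(-6*I + 2*sqrt(2))/(-133) = -I/(-6*I + 2*sqrt(2))*(-1/133) = I/(133*(-6*I + 2*sqrt(2))) ≈ -0.0010253 + 0.00048333*I)
(P(0, 5) + f)**2 = (5*(0 + 5) + I/(266*(sqrt(2) - 3*I)))**2 = (5*5 + I/(266*(sqrt(2) - 3*I)))**2 = (25 + I/(266*(sqrt(2) - 3*I)))**2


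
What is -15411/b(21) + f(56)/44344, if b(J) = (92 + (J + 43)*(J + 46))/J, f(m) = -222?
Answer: -299001363/4046390 ≈ -73.893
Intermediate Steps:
b(J) = (92 + (43 + J)*(46 + J))/J
-15411/b(21) + f(56)/44344 = -15411/(89 + 21 + 2070/21) - 222/44344 = -15411/(89 + 21 + 2070*(1/21)) - 222*1/44344 = -15411/(89 + 21 + 690/7) - 111/22172 = -15411/1460/7 - 111/22172 = -15411*7/1460 - 111/22172 = -107877/1460 - 111/22172 = -299001363/4046390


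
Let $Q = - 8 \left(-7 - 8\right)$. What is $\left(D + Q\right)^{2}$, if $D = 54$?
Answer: $30276$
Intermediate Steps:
$Q = 120$ ($Q = \left(-8\right) \left(-15\right) = 120$)
$\left(D + Q\right)^{2} = \left(54 + 120\right)^{2} = 174^{2} = 30276$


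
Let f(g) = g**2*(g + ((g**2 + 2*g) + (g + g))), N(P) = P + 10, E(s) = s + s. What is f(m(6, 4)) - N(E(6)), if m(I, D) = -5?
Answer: -22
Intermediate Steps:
E(s) = 2*s
N(P) = 10 + P
f(g) = g**2*(g**2 + 5*g) (f(g) = g**2*(g + ((g**2 + 2*g) + 2*g)) = g**2*(g + (g**2 + 4*g)) = g**2*(g**2 + 5*g))
f(m(6, 4)) - N(E(6)) = (-5)**3*(5 - 5) - (10 + 2*6) = -125*0 - (10 + 12) = 0 - 1*22 = 0 - 22 = -22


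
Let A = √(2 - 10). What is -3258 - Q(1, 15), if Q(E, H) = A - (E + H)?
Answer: -3242 - 2*I*√2 ≈ -3242.0 - 2.8284*I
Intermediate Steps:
A = 2*I*√2 (A = √(-8) = 2*I*√2 ≈ 2.8284*I)
Q(E, H) = -E - H + 2*I*√2 (Q(E, H) = 2*I*√2 - (E + H) = 2*I*√2 + (-E - H) = -E - H + 2*I*√2)
-3258 - Q(1, 15) = -3258 - (-1*1 - 1*15 + 2*I*√2) = -3258 - (-1 - 15 + 2*I*√2) = -3258 - (-16 + 2*I*√2) = -3258 + (16 - 2*I*√2) = -3242 - 2*I*√2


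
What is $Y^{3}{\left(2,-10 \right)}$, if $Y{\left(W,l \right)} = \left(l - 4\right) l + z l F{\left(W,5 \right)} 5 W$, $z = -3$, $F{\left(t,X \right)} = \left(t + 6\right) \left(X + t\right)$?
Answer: $4861163384000$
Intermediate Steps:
$F{\left(t,X \right)} = \left(6 + t\right) \left(X + t\right)$
$Y{\left(W,l \right)} = l \left(-4 + l\right) - 3 W l \left(150 + 5 W^{2} + 55 W\right)$ ($Y{\left(W,l \right)} = \left(l - 4\right) l + - 3 l \left(W^{2} + 6 \cdot 5 + 6 W + 5 W\right) 5 W = \left(-4 + l\right) l + - 3 l \left(W^{2} + 30 + 6 W + 5 W\right) 5 W = l \left(-4 + l\right) + - 3 l \left(30 + W^{2} + 11 W\right) 5 W = l \left(-4 + l\right) + - 3 l \left(150 + 5 W^{2} + 55 W\right) W = l \left(-4 + l\right) + - 3 l W \left(150 + 5 W^{2} + 55 W\right) = l \left(-4 + l\right) - 3 W l \left(150 + 5 W^{2} + 55 W\right)$)
$Y^{3}{\left(2,-10 \right)} = \left(\left(-1\right) \left(-10\right) \left(4 - -10 + 15 \cdot 2 \left(30 + 2^{2} + 11 \cdot 2\right)\right)\right)^{3} = \left(\left(-1\right) \left(-10\right) \left(4 + 10 + 15 \cdot 2 \left(30 + 4 + 22\right)\right)\right)^{3} = \left(\left(-1\right) \left(-10\right) \left(4 + 10 + 15 \cdot 2 \cdot 56\right)\right)^{3} = \left(\left(-1\right) \left(-10\right) \left(4 + 10 + 1680\right)\right)^{3} = \left(\left(-1\right) \left(-10\right) 1694\right)^{3} = 16940^{3} = 4861163384000$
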